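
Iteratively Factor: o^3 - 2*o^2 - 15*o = (o + 3)*(o^2 - 5*o) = (o - 5)*(o + 3)*(o)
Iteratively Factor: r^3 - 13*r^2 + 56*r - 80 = (r - 4)*(r^2 - 9*r + 20) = (r - 5)*(r - 4)*(r - 4)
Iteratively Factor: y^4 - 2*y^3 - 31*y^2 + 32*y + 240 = (y + 3)*(y^3 - 5*y^2 - 16*y + 80) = (y - 5)*(y + 3)*(y^2 - 16) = (y - 5)*(y - 4)*(y + 3)*(y + 4)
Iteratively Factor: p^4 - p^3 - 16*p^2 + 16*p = (p)*(p^3 - p^2 - 16*p + 16) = p*(p + 4)*(p^2 - 5*p + 4) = p*(p - 1)*(p + 4)*(p - 4)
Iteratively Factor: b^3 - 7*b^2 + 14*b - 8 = (b - 1)*(b^2 - 6*b + 8) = (b - 4)*(b - 1)*(b - 2)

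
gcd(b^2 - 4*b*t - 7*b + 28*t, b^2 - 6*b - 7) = b - 7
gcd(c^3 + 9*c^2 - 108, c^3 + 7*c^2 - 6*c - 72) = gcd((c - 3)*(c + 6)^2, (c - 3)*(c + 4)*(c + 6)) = c^2 + 3*c - 18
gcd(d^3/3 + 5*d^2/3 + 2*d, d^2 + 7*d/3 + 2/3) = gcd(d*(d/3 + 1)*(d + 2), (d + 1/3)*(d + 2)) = d + 2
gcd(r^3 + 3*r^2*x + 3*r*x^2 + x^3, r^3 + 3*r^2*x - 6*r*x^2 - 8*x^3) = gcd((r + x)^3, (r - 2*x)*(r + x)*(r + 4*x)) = r + x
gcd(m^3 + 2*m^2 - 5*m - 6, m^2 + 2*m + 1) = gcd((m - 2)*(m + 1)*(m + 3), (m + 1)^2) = m + 1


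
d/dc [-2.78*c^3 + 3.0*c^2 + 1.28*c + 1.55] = -8.34*c^2 + 6.0*c + 1.28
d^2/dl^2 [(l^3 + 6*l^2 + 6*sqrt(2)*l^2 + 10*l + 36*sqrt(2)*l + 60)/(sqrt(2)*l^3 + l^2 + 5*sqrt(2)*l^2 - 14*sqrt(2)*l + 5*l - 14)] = 2*(2*l^6 + 11*sqrt(2)*l^6 + 144*l^5 + 201*sqrt(2)*l^5 + 1560*l^4 + 1608*sqrt(2)*l^4 + 4636*sqrt(2)*l^3 + 8235*l^3 + 5640*sqrt(2)*l^2 + 12750*l^2 - 8172*l + 8112*sqrt(2)*l - 2464*sqrt(2) + 13624)/(2*sqrt(2)*l^9 + 6*l^8 + 30*sqrt(2)*l^8 + 90*l^7 + 69*sqrt(2)*l^7 - 545*sqrt(2)*l^6 + 199*l^6 - 1755*l^5 - 825*sqrt(2)*l^5 - 2739*l^4 + 4995*sqrt(2)*l^4 - 6874*sqrt(2)*l^3 + 17345*l^3 - 16926*l^2 + 8820*sqrt(2)*l^2 - 8232*sqrt(2)*l + 2940*l - 2744)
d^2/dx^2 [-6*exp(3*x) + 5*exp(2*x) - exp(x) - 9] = (-54*exp(2*x) + 20*exp(x) - 1)*exp(x)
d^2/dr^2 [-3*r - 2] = 0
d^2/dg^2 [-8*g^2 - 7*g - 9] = -16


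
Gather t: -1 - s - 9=-s - 10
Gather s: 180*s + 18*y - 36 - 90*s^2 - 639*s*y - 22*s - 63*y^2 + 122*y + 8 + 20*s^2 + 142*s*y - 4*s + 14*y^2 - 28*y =-70*s^2 + s*(154 - 497*y) - 49*y^2 + 112*y - 28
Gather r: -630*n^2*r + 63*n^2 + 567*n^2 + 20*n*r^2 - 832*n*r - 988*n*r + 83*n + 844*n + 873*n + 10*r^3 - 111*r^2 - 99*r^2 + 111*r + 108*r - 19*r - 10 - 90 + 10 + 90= 630*n^2 + 1800*n + 10*r^3 + r^2*(20*n - 210) + r*(-630*n^2 - 1820*n + 200)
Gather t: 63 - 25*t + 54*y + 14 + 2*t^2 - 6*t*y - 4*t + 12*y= 2*t^2 + t*(-6*y - 29) + 66*y + 77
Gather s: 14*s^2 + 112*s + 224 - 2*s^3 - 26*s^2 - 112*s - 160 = -2*s^3 - 12*s^2 + 64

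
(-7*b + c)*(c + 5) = -7*b*c - 35*b + c^2 + 5*c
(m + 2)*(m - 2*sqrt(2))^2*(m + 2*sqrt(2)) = m^4 - 2*sqrt(2)*m^3 + 2*m^3 - 8*m^2 - 4*sqrt(2)*m^2 - 16*m + 16*sqrt(2)*m + 32*sqrt(2)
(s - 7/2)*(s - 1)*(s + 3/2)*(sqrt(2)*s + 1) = sqrt(2)*s^4 - 3*sqrt(2)*s^3 + s^3 - 13*sqrt(2)*s^2/4 - 3*s^2 - 13*s/4 + 21*sqrt(2)*s/4 + 21/4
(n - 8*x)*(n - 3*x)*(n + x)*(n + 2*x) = n^4 - 8*n^3*x - 7*n^2*x^2 + 50*n*x^3 + 48*x^4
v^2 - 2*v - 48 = (v - 8)*(v + 6)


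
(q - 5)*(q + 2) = q^2 - 3*q - 10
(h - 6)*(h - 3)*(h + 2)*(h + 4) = h^4 - 3*h^3 - 28*h^2 + 36*h + 144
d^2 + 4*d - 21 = (d - 3)*(d + 7)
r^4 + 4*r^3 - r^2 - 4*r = r*(r - 1)*(r + 1)*(r + 4)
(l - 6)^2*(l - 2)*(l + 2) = l^4 - 12*l^3 + 32*l^2 + 48*l - 144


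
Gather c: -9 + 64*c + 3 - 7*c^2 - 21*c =-7*c^2 + 43*c - 6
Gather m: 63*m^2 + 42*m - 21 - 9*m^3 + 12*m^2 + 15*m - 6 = -9*m^3 + 75*m^2 + 57*m - 27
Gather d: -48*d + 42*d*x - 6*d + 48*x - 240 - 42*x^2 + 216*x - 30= d*(42*x - 54) - 42*x^2 + 264*x - 270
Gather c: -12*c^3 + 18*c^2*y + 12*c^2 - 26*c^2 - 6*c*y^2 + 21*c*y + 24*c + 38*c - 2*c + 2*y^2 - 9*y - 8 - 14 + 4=-12*c^3 + c^2*(18*y - 14) + c*(-6*y^2 + 21*y + 60) + 2*y^2 - 9*y - 18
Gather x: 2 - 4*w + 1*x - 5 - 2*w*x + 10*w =6*w + x*(1 - 2*w) - 3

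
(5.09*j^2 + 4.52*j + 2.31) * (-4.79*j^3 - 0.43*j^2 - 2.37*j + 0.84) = -24.3811*j^5 - 23.8395*j^4 - 25.0718*j^3 - 7.4301*j^2 - 1.6779*j + 1.9404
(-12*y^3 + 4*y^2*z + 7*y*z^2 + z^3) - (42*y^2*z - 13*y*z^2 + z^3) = -12*y^3 - 38*y^2*z + 20*y*z^2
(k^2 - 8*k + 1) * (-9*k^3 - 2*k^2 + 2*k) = -9*k^5 + 70*k^4 + 9*k^3 - 18*k^2 + 2*k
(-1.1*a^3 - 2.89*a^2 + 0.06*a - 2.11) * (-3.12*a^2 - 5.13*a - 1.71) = 3.432*a^5 + 14.6598*a^4 + 16.5195*a^3 + 11.2173*a^2 + 10.7217*a + 3.6081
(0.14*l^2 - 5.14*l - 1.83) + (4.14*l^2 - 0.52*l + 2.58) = 4.28*l^2 - 5.66*l + 0.75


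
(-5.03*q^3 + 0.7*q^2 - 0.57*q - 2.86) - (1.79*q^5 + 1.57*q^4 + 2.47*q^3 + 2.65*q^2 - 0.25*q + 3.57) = -1.79*q^5 - 1.57*q^4 - 7.5*q^3 - 1.95*q^2 - 0.32*q - 6.43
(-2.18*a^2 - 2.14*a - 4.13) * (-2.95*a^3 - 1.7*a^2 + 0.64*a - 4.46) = 6.431*a^5 + 10.019*a^4 + 14.4263*a^3 + 15.3742*a^2 + 6.9012*a + 18.4198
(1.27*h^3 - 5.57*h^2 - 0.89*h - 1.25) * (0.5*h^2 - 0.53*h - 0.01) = 0.635*h^5 - 3.4581*h^4 + 2.4944*h^3 - 0.0976*h^2 + 0.6714*h + 0.0125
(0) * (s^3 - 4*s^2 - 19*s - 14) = 0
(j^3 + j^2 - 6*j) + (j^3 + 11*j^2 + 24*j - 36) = 2*j^3 + 12*j^2 + 18*j - 36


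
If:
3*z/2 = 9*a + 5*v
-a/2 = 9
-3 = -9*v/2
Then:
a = -18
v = 2/3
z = -952/9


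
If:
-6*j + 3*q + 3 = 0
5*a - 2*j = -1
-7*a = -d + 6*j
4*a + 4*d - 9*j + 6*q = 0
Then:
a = -15/199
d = 267/199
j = 62/199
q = -75/199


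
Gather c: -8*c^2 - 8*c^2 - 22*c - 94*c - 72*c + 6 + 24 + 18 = -16*c^2 - 188*c + 48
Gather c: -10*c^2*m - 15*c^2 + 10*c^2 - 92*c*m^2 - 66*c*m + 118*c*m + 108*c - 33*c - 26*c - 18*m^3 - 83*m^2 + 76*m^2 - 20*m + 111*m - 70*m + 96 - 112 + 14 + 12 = c^2*(-10*m - 5) + c*(-92*m^2 + 52*m + 49) - 18*m^3 - 7*m^2 + 21*m + 10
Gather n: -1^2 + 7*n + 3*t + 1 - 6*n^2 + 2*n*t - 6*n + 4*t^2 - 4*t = -6*n^2 + n*(2*t + 1) + 4*t^2 - t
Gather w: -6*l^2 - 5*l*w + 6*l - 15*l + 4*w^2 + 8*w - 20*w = -6*l^2 - 9*l + 4*w^2 + w*(-5*l - 12)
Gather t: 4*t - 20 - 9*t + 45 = 25 - 5*t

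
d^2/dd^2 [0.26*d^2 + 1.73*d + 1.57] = 0.520000000000000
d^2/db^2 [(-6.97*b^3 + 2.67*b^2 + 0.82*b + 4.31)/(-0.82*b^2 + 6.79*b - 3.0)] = (-7.105427357601e-15*b^5 - 5.6843418860808e-14*b^4 + 577.563966*b^3 - 829.852464*b^2 + 532.466508*b - 457.678942)/(0.551368*b^6 - 13.696788*b^5 + 119.467686*b^4 - 413.267239*b^3 + 437.0769*b^2 - 183.33*b + 27.0)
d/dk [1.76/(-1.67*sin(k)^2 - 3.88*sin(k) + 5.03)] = (5.8784*sin(k) + 6.8288)*cos(k)/(1.67*sin(k)^2 + 3.88*sin(k) - 5.03)^2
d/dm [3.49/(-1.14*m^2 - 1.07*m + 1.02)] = (7.9572*m + 3.7343)/(1.14*m^2 + 1.07*m - 1.02)^2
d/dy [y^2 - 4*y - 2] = 2*y - 4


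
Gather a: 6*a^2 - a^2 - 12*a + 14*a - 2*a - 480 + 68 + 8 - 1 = 5*a^2 - 405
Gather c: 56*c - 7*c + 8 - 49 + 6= 49*c - 35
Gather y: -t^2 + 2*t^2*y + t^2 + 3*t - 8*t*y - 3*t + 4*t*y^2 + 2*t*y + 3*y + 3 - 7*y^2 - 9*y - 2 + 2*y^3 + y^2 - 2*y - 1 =2*y^3 + y^2*(4*t - 6) + y*(2*t^2 - 6*t - 8)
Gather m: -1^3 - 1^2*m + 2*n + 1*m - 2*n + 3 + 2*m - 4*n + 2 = 2*m - 4*n + 4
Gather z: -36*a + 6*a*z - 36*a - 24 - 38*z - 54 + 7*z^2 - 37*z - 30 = -72*a + 7*z^2 + z*(6*a - 75) - 108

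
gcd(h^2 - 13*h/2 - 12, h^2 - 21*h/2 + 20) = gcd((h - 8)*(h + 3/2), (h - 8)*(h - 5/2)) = h - 8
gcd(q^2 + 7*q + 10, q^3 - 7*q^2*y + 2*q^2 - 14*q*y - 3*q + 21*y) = 1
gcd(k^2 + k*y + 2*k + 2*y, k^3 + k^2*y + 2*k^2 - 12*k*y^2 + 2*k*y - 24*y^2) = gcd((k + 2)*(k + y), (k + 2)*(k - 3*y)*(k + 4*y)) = k + 2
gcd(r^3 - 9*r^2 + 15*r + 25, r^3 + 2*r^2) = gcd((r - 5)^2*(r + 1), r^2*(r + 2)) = 1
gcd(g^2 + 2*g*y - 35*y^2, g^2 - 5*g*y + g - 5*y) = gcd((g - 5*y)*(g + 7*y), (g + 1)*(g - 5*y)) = -g + 5*y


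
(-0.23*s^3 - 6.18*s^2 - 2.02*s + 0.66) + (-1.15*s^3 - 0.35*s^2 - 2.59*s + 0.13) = -1.38*s^3 - 6.53*s^2 - 4.61*s + 0.79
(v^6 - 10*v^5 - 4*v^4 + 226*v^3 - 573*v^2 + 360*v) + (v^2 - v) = v^6 - 10*v^5 - 4*v^4 + 226*v^3 - 572*v^2 + 359*v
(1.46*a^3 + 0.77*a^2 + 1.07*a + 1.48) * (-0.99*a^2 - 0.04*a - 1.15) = -1.4454*a^5 - 0.8207*a^4 - 2.7691*a^3 - 2.3935*a^2 - 1.2897*a - 1.702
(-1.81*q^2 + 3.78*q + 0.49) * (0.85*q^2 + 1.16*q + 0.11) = -1.5385*q^4 + 1.1134*q^3 + 4.6022*q^2 + 0.9842*q + 0.0539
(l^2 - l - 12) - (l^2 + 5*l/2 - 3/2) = -7*l/2 - 21/2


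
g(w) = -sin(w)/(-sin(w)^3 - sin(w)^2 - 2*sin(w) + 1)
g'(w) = -(3*sin(w)^2*cos(w) + 2*sin(w)*cos(w) + 2*cos(w))*sin(w)/(-sin(w)^3 - sin(w)^2 - 2*sin(w) + 1)^2 - cos(w)/(-sin(w)^3 - sin(w)^2 - 2*sin(w) + 1)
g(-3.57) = 5.53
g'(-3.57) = 212.17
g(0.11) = -0.14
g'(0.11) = -1.71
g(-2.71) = 0.24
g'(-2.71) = 0.31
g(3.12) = -0.02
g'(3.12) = 1.09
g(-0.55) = 0.27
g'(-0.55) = -0.23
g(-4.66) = 0.33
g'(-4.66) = 0.02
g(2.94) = -0.36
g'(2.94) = 3.40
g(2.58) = 1.07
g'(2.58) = 5.38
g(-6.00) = -0.82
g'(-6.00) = -9.25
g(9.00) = 6.43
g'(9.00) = 290.70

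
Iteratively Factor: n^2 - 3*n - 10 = (n - 5)*(n + 2)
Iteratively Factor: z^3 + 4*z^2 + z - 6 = (z + 3)*(z^2 + z - 2) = (z - 1)*(z + 3)*(z + 2)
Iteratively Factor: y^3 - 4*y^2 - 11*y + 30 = (y - 2)*(y^2 - 2*y - 15) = (y - 2)*(y + 3)*(y - 5)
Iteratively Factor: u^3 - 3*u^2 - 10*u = (u + 2)*(u^2 - 5*u) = (u - 5)*(u + 2)*(u)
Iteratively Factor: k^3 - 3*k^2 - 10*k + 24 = (k + 3)*(k^2 - 6*k + 8) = (k - 4)*(k + 3)*(k - 2)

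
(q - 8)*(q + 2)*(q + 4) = q^3 - 2*q^2 - 40*q - 64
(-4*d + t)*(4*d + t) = -16*d^2 + t^2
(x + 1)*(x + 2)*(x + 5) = x^3 + 8*x^2 + 17*x + 10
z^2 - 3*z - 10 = (z - 5)*(z + 2)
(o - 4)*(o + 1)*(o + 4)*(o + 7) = o^4 + 8*o^3 - 9*o^2 - 128*o - 112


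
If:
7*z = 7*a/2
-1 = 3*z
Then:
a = -2/3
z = -1/3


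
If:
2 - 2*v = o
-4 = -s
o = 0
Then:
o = 0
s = 4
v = 1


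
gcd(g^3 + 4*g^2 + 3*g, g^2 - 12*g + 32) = 1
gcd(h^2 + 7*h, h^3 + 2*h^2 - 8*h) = h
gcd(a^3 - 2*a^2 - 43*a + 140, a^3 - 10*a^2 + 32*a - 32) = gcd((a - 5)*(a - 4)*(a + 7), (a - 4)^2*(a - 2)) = a - 4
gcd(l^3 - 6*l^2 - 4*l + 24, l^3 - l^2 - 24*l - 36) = l^2 - 4*l - 12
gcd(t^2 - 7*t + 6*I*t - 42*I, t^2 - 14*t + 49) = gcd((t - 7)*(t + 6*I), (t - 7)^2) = t - 7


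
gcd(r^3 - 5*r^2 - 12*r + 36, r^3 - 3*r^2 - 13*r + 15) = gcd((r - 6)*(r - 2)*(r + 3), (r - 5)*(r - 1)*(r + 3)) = r + 3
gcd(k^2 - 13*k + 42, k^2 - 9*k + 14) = k - 7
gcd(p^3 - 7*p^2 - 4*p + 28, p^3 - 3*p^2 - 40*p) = 1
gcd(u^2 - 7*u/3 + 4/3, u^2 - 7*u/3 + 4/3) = u^2 - 7*u/3 + 4/3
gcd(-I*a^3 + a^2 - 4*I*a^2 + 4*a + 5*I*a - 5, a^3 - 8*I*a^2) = 1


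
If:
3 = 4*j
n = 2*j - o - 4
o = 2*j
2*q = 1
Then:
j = 3/4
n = -4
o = 3/2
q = 1/2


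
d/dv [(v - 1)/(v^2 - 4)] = (v^2 - 2*v*(v - 1) - 4)/(v^2 - 4)^2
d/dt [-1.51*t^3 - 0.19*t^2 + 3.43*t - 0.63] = -4.53*t^2 - 0.38*t + 3.43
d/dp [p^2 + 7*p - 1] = 2*p + 7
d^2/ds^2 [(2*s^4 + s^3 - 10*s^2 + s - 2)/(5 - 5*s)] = 2*(-6*s^4 + 15*s^3 - 9*s^2 - 3*s + 11)/(5*(s^3 - 3*s^2 + 3*s - 1))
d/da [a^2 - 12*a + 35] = 2*a - 12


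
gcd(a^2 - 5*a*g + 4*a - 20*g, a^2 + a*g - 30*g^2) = a - 5*g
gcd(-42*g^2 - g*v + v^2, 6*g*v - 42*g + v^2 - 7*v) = 6*g + v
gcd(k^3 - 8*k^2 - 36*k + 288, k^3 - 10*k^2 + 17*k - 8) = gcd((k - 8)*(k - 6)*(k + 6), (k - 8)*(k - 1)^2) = k - 8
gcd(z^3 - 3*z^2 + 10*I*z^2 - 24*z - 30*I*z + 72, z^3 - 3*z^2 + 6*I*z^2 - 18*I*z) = z^2 + z*(-3 + 6*I) - 18*I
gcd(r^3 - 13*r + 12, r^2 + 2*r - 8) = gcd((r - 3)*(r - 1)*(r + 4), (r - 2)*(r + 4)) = r + 4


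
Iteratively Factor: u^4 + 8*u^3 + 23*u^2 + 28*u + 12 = (u + 1)*(u^3 + 7*u^2 + 16*u + 12) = (u + 1)*(u + 2)*(u^2 + 5*u + 6) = (u + 1)*(u + 2)*(u + 3)*(u + 2)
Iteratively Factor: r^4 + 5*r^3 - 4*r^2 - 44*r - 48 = (r + 4)*(r^3 + r^2 - 8*r - 12) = (r + 2)*(r + 4)*(r^2 - r - 6) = (r + 2)^2*(r + 4)*(r - 3)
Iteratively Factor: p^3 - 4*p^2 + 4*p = (p)*(p^2 - 4*p + 4) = p*(p - 2)*(p - 2)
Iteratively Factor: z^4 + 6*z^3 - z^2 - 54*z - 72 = (z + 2)*(z^3 + 4*z^2 - 9*z - 36) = (z + 2)*(z + 4)*(z^2 - 9) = (z + 2)*(z + 3)*(z + 4)*(z - 3)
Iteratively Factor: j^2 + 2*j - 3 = (j - 1)*(j + 3)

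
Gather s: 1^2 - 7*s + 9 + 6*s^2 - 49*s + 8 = 6*s^2 - 56*s + 18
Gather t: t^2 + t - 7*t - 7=t^2 - 6*t - 7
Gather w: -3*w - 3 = -3*w - 3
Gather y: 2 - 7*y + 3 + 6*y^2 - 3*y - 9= 6*y^2 - 10*y - 4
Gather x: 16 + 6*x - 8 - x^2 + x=-x^2 + 7*x + 8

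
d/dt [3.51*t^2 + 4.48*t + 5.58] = 7.02*t + 4.48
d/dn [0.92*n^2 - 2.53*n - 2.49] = 1.84*n - 2.53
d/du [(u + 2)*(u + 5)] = 2*u + 7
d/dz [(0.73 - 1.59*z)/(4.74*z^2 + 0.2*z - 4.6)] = (7.5366*z^2 - 6.9204*z + 7.168)/(22.4676*z^4 + 1.896*z^3 - 43.568*z^2 - 1.84*z + 21.16)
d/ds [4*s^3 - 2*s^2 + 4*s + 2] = 12*s^2 - 4*s + 4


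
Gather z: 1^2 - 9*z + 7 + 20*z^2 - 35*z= 20*z^2 - 44*z + 8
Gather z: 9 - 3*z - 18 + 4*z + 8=z - 1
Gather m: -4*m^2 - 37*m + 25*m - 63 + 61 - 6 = -4*m^2 - 12*m - 8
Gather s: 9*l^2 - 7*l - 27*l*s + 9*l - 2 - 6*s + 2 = 9*l^2 + 2*l + s*(-27*l - 6)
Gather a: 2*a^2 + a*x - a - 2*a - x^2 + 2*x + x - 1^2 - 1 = 2*a^2 + a*(x - 3) - x^2 + 3*x - 2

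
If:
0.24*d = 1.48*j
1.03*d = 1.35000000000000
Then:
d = 1.31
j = 0.21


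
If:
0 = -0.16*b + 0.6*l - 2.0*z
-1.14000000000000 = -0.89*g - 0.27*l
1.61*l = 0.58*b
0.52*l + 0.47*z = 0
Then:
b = 0.00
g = 1.28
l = 0.00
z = 0.00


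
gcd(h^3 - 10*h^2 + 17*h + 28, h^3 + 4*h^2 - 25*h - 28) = h^2 - 3*h - 4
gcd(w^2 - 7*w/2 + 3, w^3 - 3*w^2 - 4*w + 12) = w - 2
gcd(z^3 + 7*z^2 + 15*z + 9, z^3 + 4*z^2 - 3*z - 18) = z^2 + 6*z + 9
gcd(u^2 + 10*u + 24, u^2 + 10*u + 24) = u^2 + 10*u + 24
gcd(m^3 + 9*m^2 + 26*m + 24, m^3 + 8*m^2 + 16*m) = m + 4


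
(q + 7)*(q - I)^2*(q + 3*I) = q^4 + 7*q^3 + I*q^3 + 5*q^2 + 7*I*q^2 + 35*q - 3*I*q - 21*I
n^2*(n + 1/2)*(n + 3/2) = n^4 + 2*n^3 + 3*n^2/4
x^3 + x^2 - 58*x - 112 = (x - 8)*(x + 2)*(x + 7)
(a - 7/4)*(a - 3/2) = a^2 - 13*a/4 + 21/8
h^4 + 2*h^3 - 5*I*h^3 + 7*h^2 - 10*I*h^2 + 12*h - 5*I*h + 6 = (h + 1)*(h - 6*I)*(-I*h + 1)*(I*h + I)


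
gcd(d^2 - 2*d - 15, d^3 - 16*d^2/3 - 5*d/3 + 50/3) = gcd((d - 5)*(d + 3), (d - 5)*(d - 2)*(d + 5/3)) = d - 5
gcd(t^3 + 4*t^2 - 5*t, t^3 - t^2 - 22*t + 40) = t + 5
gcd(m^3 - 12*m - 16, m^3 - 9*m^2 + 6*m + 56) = m^2 - 2*m - 8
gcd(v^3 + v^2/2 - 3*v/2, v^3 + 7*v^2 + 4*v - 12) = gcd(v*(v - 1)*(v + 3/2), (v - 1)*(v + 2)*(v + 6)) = v - 1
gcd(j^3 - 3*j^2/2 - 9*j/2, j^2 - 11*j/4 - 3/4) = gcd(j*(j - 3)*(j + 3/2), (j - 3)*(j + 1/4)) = j - 3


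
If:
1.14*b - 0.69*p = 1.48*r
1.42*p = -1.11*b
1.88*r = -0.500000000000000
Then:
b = -0.23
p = 0.18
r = -0.27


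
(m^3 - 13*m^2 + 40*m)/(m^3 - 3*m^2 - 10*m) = (m - 8)/(m + 2)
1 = 1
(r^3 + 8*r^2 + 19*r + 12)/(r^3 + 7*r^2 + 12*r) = (r + 1)/r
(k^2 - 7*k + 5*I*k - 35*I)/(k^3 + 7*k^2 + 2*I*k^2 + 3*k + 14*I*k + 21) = (k^2 + k*(-7 + 5*I) - 35*I)/(k^3 + k^2*(7 + 2*I) + k*(3 + 14*I) + 21)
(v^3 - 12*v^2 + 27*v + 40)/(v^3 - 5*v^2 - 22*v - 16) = (v - 5)/(v + 2)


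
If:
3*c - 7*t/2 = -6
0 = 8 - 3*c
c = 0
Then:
No Solution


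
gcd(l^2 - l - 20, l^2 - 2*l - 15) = l - 5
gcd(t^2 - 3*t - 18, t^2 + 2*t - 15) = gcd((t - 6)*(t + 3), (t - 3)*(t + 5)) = 1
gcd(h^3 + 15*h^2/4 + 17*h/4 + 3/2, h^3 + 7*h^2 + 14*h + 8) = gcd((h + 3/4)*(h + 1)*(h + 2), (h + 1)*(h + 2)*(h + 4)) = h^2 + 3*h + 2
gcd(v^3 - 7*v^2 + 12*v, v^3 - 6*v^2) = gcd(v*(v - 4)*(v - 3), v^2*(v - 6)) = v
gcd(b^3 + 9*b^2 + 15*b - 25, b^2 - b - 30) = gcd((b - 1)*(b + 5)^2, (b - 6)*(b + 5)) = b + 5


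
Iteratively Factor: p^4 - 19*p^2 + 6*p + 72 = (p - 3)*(p^3 + 3*p^2 - 10*p - 24) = (p - 3)^2*(p^2 + 6*p + 8) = (p - 3)^2*(p + 4)*(p + 2)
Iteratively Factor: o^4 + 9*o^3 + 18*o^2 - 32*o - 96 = (o + 4)*(o^3 + 5*o^2 - 2*o - 24) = (o + 4)^2*(o^2 + o - 6) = (o - 2)*(o + 4)^2*(o + 3)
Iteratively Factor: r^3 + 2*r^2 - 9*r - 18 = (r - 3)*(r^2 + 5*r + 6) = (r - 3)*(r + 2)*(r + 3)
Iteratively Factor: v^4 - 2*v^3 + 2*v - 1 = (v - 1)*(v^3 - v^2 - v + 1) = (v - 1)^2*(v^2 - 1) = (v - 1)^3*(v + 1)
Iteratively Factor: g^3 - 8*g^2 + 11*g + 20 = (g + 1)*(g^2 - 9*g + 20) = (g - 5)*(g + 1)*(g - 4)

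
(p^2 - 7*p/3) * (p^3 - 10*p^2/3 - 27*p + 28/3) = p^5 - 17*p^4/3 - 173*p^3/9 + 217*p^2/3 - 196*p/9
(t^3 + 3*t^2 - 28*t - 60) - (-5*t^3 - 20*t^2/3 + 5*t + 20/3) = 6*t^3 + 29*t^2/3 - 33*t - 200/3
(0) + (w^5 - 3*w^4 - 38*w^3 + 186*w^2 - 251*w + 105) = w^5 - 3*w^4 - 38*w^3 + 186*w^2 - 251*w + 105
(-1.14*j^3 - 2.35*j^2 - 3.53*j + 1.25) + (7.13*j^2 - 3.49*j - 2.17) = -1.14*j^3 + 4.78*j^2 - 7.02*j - 0.92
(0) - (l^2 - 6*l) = -l^2 + 6*l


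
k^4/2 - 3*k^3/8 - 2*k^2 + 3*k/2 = k*(k/2 + 1)*(k - 2)*(k - 3/4)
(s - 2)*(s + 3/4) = s^2 - 5*s/4 - 3/2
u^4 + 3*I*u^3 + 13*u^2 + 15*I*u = u*(u - 3*I)*(u + I)*(u + 5*I)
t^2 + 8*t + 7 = (t + 1)*(t + 7)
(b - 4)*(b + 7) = b^2 + 3*b - 28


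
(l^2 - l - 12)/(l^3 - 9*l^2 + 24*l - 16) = (l + 3)/(l^2 - 5*l + 4)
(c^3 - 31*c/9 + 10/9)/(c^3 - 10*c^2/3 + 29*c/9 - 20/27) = 3*(c + 2)/(3*c - 4)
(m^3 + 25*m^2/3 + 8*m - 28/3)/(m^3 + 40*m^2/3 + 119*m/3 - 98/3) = (m + 2)/(m + 7)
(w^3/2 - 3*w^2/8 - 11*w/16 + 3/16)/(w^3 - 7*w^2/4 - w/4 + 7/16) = (8*w^3 - 6*w^2 - 11*w + 3)/(16*w^3 - 28*w^2 - 4*w + 7)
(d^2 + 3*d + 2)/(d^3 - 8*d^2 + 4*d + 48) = (d + 1)/(d^2 - 10*d + 24)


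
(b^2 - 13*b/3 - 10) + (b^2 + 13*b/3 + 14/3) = 2*b^2 - 16/3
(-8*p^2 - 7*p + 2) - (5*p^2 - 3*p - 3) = -13*p^2 - 4*p + 5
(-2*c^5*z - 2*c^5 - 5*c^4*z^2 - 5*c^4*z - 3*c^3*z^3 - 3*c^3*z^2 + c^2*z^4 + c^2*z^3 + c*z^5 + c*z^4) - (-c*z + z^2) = -2*c^5*z - 2*c^5 - 5*c^4*z^2 - 5*c^4*z - 3*c^3*z^3 - 3*c^3*z^2 + c^2*z^4 + c^2*z^3 + c*z^5 + c*z^4 + c*z - z^2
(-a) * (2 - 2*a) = 2*a^2 - 2*a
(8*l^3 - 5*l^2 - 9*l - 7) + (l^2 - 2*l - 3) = 8*l^3 - 4*l^2 - 11*l - 10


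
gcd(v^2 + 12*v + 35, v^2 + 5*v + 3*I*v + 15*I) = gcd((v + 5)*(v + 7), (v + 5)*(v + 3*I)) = v + 5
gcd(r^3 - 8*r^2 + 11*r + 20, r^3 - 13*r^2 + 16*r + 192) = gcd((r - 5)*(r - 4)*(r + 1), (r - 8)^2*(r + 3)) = 1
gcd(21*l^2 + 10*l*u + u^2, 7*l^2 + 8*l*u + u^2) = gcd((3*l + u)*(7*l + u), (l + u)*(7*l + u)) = 7*l + u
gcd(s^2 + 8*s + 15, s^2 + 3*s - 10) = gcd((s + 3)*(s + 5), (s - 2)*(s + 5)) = s + 5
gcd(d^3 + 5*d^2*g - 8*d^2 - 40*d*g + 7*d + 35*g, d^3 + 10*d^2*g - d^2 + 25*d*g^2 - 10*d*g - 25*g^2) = d^2 + 5*d*g - d - 5*g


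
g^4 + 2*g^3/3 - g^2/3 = g^2*(g - 1/3)*(g + 1)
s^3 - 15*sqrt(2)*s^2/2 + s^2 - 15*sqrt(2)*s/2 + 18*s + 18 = (s + 1)*(s - 6*sqrt(2))*(s - 3*sqrt(2)/2)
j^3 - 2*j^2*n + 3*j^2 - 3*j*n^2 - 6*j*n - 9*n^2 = (j + 3)*(j - 3*n)*(j + n)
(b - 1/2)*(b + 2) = b^2 + 3*b/2 - 1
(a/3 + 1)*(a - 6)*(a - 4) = a^3/3 - 7*a^2/3 - 2*a + 24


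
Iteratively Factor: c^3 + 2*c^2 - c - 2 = (c - 1)*(c^2 + 3*c + 2) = (c - 1)*(c + 2)*(c + 1)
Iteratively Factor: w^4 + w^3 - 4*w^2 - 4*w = (w + 1)*(w^3 - 4*w) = w*(w + 1)*(w^2 - 4) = w*(w - 2)*(w + 1)*(w + 2)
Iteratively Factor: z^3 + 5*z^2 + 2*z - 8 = (z + 2)*(z^2 + 3*z - 4) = (z - 1)*(z + 2)*(z + 4)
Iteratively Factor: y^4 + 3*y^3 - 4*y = (y)*(y^3 + 3*y^2 - 4) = y*(y + 2)*(y^2 + y - 2) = y*(y - 1)*(y + 2)*(y + 2)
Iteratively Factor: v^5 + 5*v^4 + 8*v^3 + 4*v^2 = (v + 2)*(v^4 + 3*v^3 + 2*v^2) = v*(v + 2)*(v^3 + 3*v^2 + 2*v) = v^2*(v + 2)*(v^2 + 3*v + 2) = v^2*(v + 2)^2*(v + 1)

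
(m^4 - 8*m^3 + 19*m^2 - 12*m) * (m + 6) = m^5 - 2*m^4 - 29*m^3 + 102*m^2 - 72*m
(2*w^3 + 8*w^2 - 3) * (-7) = -14*w^3 - 56*w^2 + 21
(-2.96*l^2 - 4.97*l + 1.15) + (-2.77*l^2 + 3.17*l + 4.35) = -5.73*l^2 - 1.8*l + 5.5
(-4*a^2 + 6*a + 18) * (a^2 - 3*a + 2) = -4*a^4 + 18*a^3 - 8*a^2 - 42*a + 36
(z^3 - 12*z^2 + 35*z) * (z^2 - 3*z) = z^5 - 15*z^4 + 71*z^3 - 105*z^2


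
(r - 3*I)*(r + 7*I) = r^2 + 4*I*r + 21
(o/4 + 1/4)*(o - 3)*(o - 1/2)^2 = o^4/4 - 3*o^3/4 - 3*o^2/16 + 5*o/8 - 3/16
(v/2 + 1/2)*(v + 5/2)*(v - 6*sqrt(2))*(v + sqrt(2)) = v^4/2 - 5*sqrt(2)*v^3/2 + 7*v^3/4 - 35*sqrt(2)*v^2/4 - 19*v^2/4 - 21*v - 25*sqrt(2)*v/4 - 15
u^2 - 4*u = u*(u - 4)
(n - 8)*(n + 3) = n^2 - 5*n - 24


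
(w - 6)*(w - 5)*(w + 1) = w^3 - 10*w^2 + 19*w + 30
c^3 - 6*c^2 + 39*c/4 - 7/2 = (c - 7/2)*(c - 2)*(c - 1/2)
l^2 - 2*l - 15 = (l - 5)*(l + 3)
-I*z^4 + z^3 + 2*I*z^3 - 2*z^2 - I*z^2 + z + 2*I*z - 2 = (z - 2)*(z - I)*(z + I)*(-I*z + 1)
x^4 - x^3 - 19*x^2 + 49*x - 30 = (x - 3)*(x - 2)*(x - 1)*(x + 5)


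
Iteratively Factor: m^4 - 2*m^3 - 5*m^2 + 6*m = (m - 1)*(m^3 - m^2 - 6*m) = (m - 1)*(m + 2)*(m^2 - 3*m) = (m - 3)*(m - 1)*(m + 2)*(m)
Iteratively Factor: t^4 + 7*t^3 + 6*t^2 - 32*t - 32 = (t + 4)*(t^3 + 3*t^2 - 6*t - 8) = (t + 1)*(t + 4)*(t^2 + 2*t - 8) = (t + 1)*(t + 4)^2*(t - 2)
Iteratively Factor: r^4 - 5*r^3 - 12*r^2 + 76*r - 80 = (r - 2)*(r^3 - 3*r^2 - 18*r + 40) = (r - 2)*(r + 4)*(r^2 - 7*r + 10) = (r - 2)^2*(r + 4)*(r - 5)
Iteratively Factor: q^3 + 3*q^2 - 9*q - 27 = (q + 3)*(q^2 - 9) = (q - 3)*(q + 3)*(q + 3)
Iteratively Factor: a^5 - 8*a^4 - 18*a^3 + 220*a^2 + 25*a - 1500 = (a - 5)*(a^4 - 3*a^3 - 33*a^2 + 55*a + 300) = (a - 5)*(a + 3)*(a^3 - 6*a^2 - 15*a + 100) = (a - 5)^2*(a + 3)*(a^2 - a - 20) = (a - 5)^3*(a + 3)*(a + 4)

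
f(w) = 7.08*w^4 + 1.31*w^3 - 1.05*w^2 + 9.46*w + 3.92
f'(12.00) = 49487.14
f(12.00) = 149040.80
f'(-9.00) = -20298.59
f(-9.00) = 45330.62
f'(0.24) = 9.57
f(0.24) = 6.17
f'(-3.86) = -1552.63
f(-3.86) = 1448.16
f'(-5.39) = -4299.70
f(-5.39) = 5692.99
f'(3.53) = 1296.73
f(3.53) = 1181.19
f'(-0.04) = 9.55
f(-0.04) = 3.54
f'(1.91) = 217.12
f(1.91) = 121.51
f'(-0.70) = 3.14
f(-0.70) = -1.97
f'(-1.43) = -62.31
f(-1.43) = 14.02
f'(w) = 28.32*w^3 + 3.93*w^2 - 2.1*w + 9.46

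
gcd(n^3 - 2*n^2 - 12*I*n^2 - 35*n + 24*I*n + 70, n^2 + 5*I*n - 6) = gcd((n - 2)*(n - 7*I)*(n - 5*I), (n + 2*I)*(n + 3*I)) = 1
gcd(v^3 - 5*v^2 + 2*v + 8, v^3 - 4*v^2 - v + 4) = v^2 - 3*v - 4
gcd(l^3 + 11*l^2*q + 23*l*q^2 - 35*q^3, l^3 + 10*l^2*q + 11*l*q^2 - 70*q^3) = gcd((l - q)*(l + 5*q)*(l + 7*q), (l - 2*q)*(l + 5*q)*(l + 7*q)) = l^2 + 12*l*q + 35*q^2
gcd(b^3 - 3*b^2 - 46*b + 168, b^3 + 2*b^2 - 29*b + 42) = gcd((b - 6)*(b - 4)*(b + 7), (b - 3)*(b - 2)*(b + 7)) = b + 7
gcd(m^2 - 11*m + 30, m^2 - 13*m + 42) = m - 6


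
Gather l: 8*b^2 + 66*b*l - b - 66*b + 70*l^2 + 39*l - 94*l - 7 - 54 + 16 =8*b^2 - 67*b + 70*l^2 + l*(66*b - 55) - 45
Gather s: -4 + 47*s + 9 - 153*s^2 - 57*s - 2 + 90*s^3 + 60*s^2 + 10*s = 90*s^3 - 93*s^2 + 3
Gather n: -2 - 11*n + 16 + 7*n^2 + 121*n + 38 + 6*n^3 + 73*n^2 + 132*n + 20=6*n^3 + 80*n^2 + 242*n + 72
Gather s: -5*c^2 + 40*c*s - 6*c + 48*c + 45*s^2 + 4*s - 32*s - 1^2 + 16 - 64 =-5*c^2 + 42*c + 45*s^2 + s*(40*c - 28) - 49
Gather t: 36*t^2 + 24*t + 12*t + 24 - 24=36*t^2 + 36*t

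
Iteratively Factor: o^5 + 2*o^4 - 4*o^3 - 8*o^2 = (o)*(o^4 + 2*o^3 - 4*o^2 - 8*o) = o*(o - 2)*(o^3 + 4*o^2 + 4*o) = o*(o - 2)*(o + 2)*(o^2 + 2*o) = o*(o - 2)*(o + 2)^2*(o)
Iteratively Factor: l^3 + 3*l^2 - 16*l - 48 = (l + 3)*(l^2 - 16) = (l + 3)*(l + 4)*(l - 4)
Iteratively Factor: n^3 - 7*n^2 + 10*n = (n - 5)*(n^2 - 2*n) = (n - 5)*(n - 2)*(n)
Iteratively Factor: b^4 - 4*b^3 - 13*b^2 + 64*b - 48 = (b + 4)*(b^3 - 8*b^2 + 19*b - 12) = (b - 4)*(b + 4)*(b^2 - 4*b + 3) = (b - 4)*(b - 3)*(b + 4)*(b - 1)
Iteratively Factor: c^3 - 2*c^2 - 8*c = (c - 4)*(c^2 + 2*c) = c*(c - 4)*(c + 2)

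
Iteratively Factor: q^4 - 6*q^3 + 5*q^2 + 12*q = (q)*(q^3 - 6*q^2 + 5*q + 12) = q*(q - 3)*(q^2 - 3*q - 4) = q*(q - 4)*(q - 3)*(q + 1)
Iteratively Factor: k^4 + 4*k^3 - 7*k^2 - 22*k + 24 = (k + 3)*(k^3 + k^2 - 10*k + 8) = (k - 2)*(k + 3)*(k^2 + 3*k - 4) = (k - 2)*(k - 1)*(k + 3)*(k + 4)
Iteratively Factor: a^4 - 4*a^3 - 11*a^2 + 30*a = (a - 2)*(a^3 - 2*a^2 - 15*a) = a*(a - 2)*(a^2 - 2*a - 15) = a*(a - 2)*(a + 3)*(a - 5)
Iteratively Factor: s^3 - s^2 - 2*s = (s - 2)*(s^2 + s) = (s - 2)*(s + 1)*(s)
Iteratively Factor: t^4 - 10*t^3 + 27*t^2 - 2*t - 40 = (t - 2)*(t^3 - 8*t^2 + 11*t + 20) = (t - 4)*(t - 2)*(t^2 - 4*t - 5) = (t - 4)*(t - 2)*(t + 1)*(t - 5)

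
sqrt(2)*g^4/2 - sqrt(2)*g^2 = g^2*(g - sqrt(2))*(sqrt(2)*g/2 + 1)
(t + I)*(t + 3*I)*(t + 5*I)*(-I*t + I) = -I*t^4 + 9*t^3 + I*t^3 - 9*t^2 + 23*I*t^2 - 15*t - 23*I*t + 15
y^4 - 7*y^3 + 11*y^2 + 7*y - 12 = (y - 4)*(y - 3)*(y - 1)*(y + 1)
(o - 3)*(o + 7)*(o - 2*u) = o^3 - 2*o^2*u + 4*o^2 - 8*o*u - 21*o + 42*u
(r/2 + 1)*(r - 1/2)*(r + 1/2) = r^3/2 + r^2 - r/8 - 1/4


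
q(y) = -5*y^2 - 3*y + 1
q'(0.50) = -8.00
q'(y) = -10*y - 3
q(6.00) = -197.00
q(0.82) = -4.82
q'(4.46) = -47.60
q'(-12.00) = 117.00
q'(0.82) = -11.20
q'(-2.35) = 20.50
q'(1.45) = -17.50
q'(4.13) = -44.30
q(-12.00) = -683.00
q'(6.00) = -63.00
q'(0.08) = -3.80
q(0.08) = 0.73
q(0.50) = -1.75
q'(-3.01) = 27.10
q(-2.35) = -19.56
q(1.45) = -13.86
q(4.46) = -111.84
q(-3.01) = -35.27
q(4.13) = -96.67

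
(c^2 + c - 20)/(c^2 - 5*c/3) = 3*(c^2 + c - 20)/(c*(3*c - 5))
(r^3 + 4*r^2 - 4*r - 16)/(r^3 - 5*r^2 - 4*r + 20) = (r + 4)/(r - 5)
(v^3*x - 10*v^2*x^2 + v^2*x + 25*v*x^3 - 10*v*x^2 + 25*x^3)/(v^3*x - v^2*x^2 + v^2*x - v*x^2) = (-v^2 + 10*v*x - 25*x^2)/(v*(-v + x))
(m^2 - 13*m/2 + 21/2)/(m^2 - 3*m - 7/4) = 2*(m - 3)/(2*m + 1)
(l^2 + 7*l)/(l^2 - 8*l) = (l + 7)/(l - 8)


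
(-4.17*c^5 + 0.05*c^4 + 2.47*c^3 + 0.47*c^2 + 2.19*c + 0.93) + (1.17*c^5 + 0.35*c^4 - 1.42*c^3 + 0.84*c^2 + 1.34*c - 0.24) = -3.0*c^5 + 0.4*c^4 + 1.05*c^3 + 1.31*c^2 + 3.53*c + 0.69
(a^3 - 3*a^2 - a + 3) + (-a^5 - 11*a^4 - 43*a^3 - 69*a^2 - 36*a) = -a^5 - 11*a^4 - 42*a^3 - 72*a^2 - 37*a + 3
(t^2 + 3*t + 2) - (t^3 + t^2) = -t^3 + 3*t + 2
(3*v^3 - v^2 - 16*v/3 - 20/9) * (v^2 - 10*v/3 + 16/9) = 3*v^5 - 11*v^4 + 10*v^3/3 + 124*v^2/9 - 56*v/27 - 320/81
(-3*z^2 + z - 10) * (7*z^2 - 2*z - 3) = -21*z^4 + 13*z^3 - 63*z^2 + 17*z + 30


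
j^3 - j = j*(j - 1)*(j + 1)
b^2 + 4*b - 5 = (b - 1)*(b + 5)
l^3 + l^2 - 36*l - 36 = (l - 6)*(l + 1)*(l + 6)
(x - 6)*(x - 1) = x^2 - 7*x + 6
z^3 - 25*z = z*(z - 5)*(z + 5)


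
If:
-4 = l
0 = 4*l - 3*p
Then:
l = -4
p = -16/3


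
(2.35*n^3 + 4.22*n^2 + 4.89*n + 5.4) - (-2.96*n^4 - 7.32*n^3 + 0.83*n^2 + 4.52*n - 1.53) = 2.96*n^4 + 9.67*n^3 + 3.39*n^2 + 0.37*n + 6.93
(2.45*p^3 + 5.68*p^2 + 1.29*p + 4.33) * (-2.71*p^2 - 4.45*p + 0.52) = -6.6395*p^5 - 26.2953*p^4 - 27.4979*p^3 - 14.5212*p^2 - 18.5977*p + 2.2516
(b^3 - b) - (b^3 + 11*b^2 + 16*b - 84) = -11*b^2 - 17*b + 84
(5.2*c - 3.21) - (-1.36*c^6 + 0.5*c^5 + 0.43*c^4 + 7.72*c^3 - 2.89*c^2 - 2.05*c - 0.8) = 1.36*c^6 - 0.5*c^5 - 0.43*c^4 - 7.72*c^3 + 2.89*c^2 + 7.25*c - 2.41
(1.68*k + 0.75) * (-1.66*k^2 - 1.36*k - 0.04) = -2.7888*k^3 - 3.5298*k^2 - 1.0872*k - 0.03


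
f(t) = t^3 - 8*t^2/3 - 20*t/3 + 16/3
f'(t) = 3*t^2 - 16*t/3 - 20/3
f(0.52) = 1.29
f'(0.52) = -8.63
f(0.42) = 2.14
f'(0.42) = -8.38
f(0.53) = 1.20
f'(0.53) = -8.65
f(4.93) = 27.48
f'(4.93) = 39.95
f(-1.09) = 8.14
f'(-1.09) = 2.71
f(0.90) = -2.10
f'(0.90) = -9.04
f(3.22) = -10.40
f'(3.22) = 7.27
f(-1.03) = 8.28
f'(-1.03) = 2.01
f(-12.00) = -2026.67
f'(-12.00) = 489.33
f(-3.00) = -25.67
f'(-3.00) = 36.33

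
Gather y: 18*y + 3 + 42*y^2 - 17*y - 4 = 42*y^2 + y - 1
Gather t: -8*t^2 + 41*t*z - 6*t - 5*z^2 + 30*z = -8*t^2 + t*(41*z - 6) - 5*z^2 + 30*z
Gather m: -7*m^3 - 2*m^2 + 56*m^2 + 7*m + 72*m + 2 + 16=-7*m^3 + 54*m^2 + 79*m + 18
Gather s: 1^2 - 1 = 0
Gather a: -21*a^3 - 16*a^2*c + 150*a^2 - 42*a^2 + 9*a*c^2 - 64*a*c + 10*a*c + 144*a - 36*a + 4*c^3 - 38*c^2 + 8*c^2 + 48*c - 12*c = -21*a^3 + a^2*(108 - 16*c) + a*(9*c^2 - 54*c + 108) + 4*c^3 - 30*c^2 + 36*c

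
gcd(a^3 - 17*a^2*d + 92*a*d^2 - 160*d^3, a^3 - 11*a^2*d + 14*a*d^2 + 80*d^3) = a^2 - 13*a*d + 40*d^2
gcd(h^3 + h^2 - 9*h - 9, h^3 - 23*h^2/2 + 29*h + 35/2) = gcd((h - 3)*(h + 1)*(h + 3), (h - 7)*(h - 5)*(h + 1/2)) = 1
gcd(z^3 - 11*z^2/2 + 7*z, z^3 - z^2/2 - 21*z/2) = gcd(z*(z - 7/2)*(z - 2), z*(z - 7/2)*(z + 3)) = z^2 - 7*z/2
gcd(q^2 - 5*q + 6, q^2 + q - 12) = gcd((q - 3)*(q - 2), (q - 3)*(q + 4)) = q - 3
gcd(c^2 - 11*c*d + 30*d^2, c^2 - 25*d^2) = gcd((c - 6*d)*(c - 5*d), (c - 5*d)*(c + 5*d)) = c - 5*d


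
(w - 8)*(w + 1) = w^2 - 7*w - 8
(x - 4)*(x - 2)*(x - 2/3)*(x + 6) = x^4 - 2*x^3/3 - 28*x^2 + 200*x/3 - 32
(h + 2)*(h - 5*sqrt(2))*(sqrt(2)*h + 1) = sqrt(2)*h^3 - 9*h^2 + 2*sqrt(2)*h^2 - 18*h - 5*sqrt(2)*h - 10*sqrt(2)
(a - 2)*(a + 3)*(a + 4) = a^3 + 5*a^2 - 2*a - 24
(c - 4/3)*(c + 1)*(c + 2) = c^3 + 5*c^2/3 - 2*c - 8/3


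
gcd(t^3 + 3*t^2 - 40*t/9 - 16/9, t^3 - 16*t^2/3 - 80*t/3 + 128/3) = t^2 + 8*t/3 - 16/3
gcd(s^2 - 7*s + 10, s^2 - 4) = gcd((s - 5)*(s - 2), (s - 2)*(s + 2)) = s - 2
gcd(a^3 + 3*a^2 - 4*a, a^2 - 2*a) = a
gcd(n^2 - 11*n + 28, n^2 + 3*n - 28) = n - 4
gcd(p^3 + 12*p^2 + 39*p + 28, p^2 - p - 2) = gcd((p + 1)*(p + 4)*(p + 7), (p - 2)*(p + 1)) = p + 1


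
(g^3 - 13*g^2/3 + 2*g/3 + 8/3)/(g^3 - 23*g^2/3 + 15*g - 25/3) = (3*g^2 - 10*g - 8)/(3*g^2 - 20*g + 25)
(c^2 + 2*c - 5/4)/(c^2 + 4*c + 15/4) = (2*c - 1)/(2*c + 3)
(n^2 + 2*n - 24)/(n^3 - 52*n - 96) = (n - 4)/(n^2 - 6*n - 16)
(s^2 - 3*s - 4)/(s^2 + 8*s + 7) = (s - 4)/(s + 7)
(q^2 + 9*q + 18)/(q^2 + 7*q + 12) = (q + 6)/(q + 4)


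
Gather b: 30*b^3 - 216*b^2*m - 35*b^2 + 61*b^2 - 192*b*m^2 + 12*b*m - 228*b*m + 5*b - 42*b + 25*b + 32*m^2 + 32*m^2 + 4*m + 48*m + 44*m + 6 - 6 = 30*b^3 + b^2*(26 - 216*m) + b*(-192*m^2 - 216*m - 12) + 64*m^2 + 96*m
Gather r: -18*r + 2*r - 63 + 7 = -16*r - 56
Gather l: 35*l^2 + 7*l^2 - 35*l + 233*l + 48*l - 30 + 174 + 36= 42*l^2 + 246*l + 180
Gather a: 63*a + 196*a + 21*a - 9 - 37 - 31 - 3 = 280*a - 80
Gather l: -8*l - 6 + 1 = -8*l - 5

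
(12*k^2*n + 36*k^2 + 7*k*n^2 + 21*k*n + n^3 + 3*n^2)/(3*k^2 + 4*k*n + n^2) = (4*k*n + 12*k + n^2 + 3*n)/(k + n)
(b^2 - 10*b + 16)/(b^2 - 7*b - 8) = (b - 2)/(b + 1)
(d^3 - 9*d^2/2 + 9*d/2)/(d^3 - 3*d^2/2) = (d - 3)/d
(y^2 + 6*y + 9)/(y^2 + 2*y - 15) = (y^2 + 6*y + 9)/(y^2 + 2*y - 15)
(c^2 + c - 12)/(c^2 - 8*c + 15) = (c + 4)/(c - 5)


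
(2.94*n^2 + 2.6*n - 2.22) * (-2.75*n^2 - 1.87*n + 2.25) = -8.085*n^4 - 12.6478*n^3 + 7.858*n^2 + 10.0014*n - 4.995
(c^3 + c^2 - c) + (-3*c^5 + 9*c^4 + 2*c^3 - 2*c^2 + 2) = -3*c^5 + 9*c^4 + 3*c^3 - c^2 - c + 2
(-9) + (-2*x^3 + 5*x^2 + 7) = -2*x^3 + 5*x^2 - 2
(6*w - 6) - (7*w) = -w - 6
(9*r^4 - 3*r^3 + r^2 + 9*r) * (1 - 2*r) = -18*r^5 + 15*r^4 - 5*r^3 - 17*r^2 + 9*r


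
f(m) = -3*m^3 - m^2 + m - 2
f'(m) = -9*m^2 - 2*m + 1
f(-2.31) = 27.33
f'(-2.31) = -42.40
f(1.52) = -13.33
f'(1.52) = -22.83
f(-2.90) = 59.86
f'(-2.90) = -68.89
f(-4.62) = 267.87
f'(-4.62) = -181.86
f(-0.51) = -2.37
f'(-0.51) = -0.32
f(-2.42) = 32.24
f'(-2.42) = -46.87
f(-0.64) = -2.26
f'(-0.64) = -1.41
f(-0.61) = -2.30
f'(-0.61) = -1.13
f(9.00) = -2261.00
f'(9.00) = -746.00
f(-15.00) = 9883.00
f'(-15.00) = -1994.00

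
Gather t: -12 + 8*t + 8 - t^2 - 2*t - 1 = -t^2 + 6*t - 5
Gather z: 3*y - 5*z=3*y - 5*z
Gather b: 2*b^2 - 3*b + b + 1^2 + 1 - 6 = 2*b^2 - 2*b - 4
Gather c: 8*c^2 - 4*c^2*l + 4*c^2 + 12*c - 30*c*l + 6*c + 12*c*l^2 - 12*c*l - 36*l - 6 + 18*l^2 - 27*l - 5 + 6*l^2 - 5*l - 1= c^2*(12 - 4*l) + c*(12*l^2 - 42*l + 18) + 24*l^2 - 68*l - 12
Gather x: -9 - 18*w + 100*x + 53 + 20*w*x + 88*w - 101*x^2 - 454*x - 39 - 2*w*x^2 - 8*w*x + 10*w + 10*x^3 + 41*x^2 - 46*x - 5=80*w + 10*x^3 + x^2*(-2*w - 60) + x*(12*w - 400)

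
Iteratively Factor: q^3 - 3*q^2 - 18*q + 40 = (q - 5)*(q^2 + 2*q - 8) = (q - 5)*(q + 4)*(q - 2)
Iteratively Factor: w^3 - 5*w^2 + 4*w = (w)*(w^2 - 5*w + 4) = w*(w - 1)*(w - 4)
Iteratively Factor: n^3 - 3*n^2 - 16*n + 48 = (n + 4)*(n^2 - 7*n + 12) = (n - 3)*(n + 4)*(n - 4)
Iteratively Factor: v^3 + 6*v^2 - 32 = (v + 4)*(v^2 + 2*v - 8) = (v - 2)*(v + 4)*(v + 4)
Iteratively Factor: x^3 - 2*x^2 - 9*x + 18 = (x + 3)*(x^2 - 5*x + 6) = (x - 3)*(x + 3)*(x - 2)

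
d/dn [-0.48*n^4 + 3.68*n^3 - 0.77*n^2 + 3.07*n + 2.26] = -1.92*n^3 + 11.04*n^2 - 1.54*n + 3.07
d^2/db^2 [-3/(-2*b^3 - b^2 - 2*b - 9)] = 6*(-(6*b + 1)*(2*b^3 + b^2 + 2*b + 9) + 4*(3*b^2 + b + 1)^2)/(2*b^3 + b^2 + 2*b + 9)^3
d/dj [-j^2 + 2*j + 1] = 2 - 2*j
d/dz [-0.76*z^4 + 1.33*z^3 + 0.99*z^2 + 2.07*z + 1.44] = -3.04*z^3 + 3.99*z^2 + 1.98*z + 2.07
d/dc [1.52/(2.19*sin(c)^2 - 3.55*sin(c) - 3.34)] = (5.396 - 6.6576*sin(c))*cos(c)/(-2.19*sin(c)^2 + 3.55*sin(c) + 3.34)^2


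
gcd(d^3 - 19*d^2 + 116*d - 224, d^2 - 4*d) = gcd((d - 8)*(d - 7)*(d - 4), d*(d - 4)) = d - 4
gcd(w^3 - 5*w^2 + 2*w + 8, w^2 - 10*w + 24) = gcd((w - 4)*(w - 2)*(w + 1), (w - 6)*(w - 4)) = w - 4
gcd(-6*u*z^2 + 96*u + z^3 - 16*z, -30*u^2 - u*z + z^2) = -6*u + z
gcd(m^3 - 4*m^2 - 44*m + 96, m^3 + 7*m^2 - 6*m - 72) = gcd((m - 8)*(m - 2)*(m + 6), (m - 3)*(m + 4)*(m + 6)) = m + 6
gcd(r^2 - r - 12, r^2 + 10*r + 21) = r + 3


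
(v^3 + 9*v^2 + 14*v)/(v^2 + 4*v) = (v^2 + 9*v + 14)/(v + 4)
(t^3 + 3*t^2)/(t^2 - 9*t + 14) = t^2*(t + 3)/(t^2 - 9*t + 14)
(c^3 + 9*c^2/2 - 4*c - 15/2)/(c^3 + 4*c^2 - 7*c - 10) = (c - 3/2)/(c - 2)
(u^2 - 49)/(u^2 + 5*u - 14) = (u - 7)/(u - 2)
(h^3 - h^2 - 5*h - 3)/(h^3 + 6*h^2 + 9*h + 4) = (h - 3)/(h + 4)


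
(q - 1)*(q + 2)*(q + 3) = q^3 + 4*q^2 + q - 6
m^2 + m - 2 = (m - 1)*(m + 2)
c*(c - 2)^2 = c^3 - 4*c^2 + 4*c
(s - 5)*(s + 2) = s^2 - 3*s - 10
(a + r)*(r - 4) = a*r - 4*a + r^2 - 4*r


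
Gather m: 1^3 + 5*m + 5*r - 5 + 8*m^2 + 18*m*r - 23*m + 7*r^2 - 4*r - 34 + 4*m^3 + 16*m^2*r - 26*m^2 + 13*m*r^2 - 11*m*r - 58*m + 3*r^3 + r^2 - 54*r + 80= 4*m^3 + m^2*(16*r - 18) + m*(13*r^2 + 7*r - 76) + 3*r^3 + 8*r^2 - 53*r + 42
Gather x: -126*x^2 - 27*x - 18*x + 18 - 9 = -126*x^2 - 45*x + 9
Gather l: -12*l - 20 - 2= -12*l - 22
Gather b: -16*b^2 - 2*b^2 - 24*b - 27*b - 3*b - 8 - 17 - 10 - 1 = -18*b^2 - 54*b - 36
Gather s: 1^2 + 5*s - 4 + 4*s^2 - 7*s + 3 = 4*s^2 - 2*s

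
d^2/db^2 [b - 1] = 0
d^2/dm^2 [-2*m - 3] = 0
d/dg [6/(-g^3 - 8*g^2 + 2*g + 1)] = 6*(3*g^2 + 16*g - 2)/(g^3 + 8*g^2 - 2*g - 1)^2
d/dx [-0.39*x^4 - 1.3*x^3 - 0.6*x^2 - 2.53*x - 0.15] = -1.56*x^3 - 3.9*x^2 - 1.2*x - 2.53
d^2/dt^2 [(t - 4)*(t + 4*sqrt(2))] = 2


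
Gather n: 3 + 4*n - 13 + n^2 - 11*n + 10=n^2 - 7*n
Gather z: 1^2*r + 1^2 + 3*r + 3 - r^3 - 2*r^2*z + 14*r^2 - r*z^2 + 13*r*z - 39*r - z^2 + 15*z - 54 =-r^3 + 14*r^2 - 35*r + z^2*(-r - 1) + z*(-2*r^2 + 13*r + 15) - 50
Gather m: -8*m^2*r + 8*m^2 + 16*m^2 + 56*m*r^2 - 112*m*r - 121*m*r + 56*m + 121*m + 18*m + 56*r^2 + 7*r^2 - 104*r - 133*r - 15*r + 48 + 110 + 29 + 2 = m^2*(24 - 8*r) + m*(56*r^2 - 233*r + 195) + 63*r^2 - 252*r + 189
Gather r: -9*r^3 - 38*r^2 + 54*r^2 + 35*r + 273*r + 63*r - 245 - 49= -9*r^3 + 16*r^2 + 371*r - 294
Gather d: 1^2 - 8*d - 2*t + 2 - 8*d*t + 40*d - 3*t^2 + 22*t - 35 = d*(32 - 8*t) - 3*t^2 + 20*t - 32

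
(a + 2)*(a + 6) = a^2 + 8*a + 12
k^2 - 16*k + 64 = (k - 8)^2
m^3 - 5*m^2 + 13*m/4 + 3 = (m - 4)*(m - 3/2)*(m + 1/2)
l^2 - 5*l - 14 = (l - 7)*(l + 2)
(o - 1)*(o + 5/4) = o^2 + o/4 - 5/4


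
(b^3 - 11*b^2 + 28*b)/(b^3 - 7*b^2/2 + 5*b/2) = 2*(b^2 - 11*b + 28)/(2*b^2 - 7*b + 5)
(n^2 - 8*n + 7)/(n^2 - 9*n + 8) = (n - 7)/(n - 8)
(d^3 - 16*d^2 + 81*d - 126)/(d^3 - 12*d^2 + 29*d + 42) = (d - 3)/(d + 1)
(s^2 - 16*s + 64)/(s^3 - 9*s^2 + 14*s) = (s^2 - 16*s + 64)/(s*(s^2 - 9*s + 14))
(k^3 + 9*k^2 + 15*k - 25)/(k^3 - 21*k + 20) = (k + 5)/(k - 4)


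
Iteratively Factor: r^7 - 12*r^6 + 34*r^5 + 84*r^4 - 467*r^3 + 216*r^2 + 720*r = (r + 3)*(r^6 - 15*r^5 + 79*r^4 - 153*r^3 - 8*r^2 + 240*r) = r*(r + 3)*(r^5 - 15*r^4 + 79*r^3 - 153*r^2 - 8*r + 240) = r*(r - 4)*(r + 3)*(r^4 - 11*r^3 + 35*r^2 - 13*r - 60) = r*(r - 4)*(r - 3)*(r + 3)*(r^3 - 8*r^2 + 11*r + 20) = r*(r - 5)*(r - 4)*(r - 3)*(r + 3)*(r^2 - 3*r - 4) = r*(r - 5)*(r - 4)^2*(r - 3)*(r + 3)*(r + 1)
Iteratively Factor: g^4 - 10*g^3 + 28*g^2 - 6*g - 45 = (g - 3)*(g^3 - 7*g^2 + 7*g + 15) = (g - 5)*(g - 3)*(g^2 - 2*g - 3) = (g - 5)*(g - 3)*(g + 1)*(g - 3)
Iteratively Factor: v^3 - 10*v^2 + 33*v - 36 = (v - 4)*(v^2 - 6*v + 9) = (v - 4)*(v - 3)*(v - 3)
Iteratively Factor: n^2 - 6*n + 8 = (n - 2)*(n - 4)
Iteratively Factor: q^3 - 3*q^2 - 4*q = (q - 4)*(q^2 + q) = q*(q - 4)*(q + 1)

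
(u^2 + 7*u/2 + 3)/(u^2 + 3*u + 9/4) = 2*(u + 2)/(2*u + 3)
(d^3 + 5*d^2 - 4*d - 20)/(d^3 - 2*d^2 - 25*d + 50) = (d + 2)/(d - 5)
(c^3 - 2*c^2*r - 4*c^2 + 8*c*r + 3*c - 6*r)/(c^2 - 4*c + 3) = c - 2*r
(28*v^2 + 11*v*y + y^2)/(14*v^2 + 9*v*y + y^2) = (4*v + y)/(2*v + y)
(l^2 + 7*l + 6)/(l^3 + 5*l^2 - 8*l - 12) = 1/(l - 2)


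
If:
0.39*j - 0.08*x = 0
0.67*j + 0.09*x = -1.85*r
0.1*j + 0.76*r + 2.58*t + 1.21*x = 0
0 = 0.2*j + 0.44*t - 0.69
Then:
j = -0.93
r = 0.55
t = 1.99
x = -4.51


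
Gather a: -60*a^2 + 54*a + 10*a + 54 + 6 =-60*a^2 + 64*a + 60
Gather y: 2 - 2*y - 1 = 1 - 2*y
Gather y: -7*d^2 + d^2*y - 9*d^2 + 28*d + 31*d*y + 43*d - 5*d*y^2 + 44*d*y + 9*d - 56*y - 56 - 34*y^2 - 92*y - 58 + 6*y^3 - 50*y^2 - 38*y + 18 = -16*d^2 + 80*d + 6*y^3 + y^2*(-5*d - 84) + y*(d^2 + 75*d - 186) - 96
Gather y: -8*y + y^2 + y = y^2 - 7*y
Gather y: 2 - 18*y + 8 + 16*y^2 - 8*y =16*y^2 - 26*y + 10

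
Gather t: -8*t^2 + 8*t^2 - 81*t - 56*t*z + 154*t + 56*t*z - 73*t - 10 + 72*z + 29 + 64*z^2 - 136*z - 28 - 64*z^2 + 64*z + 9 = 0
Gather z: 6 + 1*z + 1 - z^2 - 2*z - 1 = -z^2 - z + 6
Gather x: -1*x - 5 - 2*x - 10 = -3*x - 15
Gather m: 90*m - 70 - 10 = 90*m - 80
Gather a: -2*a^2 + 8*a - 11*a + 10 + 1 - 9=-2*a^2 - 3*a + 2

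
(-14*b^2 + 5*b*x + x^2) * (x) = -14*b^2*x + 5*b*x^2 + x^3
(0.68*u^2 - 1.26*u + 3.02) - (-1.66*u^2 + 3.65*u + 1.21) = 2.34*u^2 - 4.91*u + 1.81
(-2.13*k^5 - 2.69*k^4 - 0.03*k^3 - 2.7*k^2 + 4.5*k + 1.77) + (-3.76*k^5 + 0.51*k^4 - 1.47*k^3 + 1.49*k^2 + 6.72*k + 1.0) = -5.89*k^5 - 2.18*k^4 - 1.5*k^3 - 1.21*k^2 + 11.22*k + 2.77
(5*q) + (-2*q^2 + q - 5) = -2*q^2 + 6*q - 5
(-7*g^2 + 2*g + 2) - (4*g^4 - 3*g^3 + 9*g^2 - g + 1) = -4*g^4 + 3*g^3 - 16*g^2 + 3*g + 1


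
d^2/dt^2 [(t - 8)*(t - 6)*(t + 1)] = 6*t - 26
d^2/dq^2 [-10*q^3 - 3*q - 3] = -60*q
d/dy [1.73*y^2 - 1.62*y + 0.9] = 3.46*y - 1.62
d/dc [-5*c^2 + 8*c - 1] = 8 - 10*c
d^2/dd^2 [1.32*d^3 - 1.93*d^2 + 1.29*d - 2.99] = 7.92*d - 3.86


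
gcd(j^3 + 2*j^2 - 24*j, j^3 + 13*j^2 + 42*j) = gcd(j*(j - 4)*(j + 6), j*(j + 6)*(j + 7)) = j^2 + 6*j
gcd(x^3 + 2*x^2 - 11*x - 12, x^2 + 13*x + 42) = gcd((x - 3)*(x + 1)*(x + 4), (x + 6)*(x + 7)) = 1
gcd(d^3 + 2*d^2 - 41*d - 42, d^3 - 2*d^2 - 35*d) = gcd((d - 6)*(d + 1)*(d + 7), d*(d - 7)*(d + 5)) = 1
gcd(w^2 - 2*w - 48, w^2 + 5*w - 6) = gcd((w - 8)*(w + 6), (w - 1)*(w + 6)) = w + 6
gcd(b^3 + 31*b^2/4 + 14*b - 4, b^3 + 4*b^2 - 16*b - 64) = b^2 + 8*b + 16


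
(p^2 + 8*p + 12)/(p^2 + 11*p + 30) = (p + 2)/(p + 5)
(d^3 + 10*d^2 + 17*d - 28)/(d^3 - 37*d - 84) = (d^2 + 6*d - 7)/(d^2 - 4*d - 21)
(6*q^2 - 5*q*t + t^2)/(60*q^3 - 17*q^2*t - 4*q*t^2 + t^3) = (2*q - t)/(20*q^2 + q*t - t^2)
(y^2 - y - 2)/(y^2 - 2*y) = (y + 1)/y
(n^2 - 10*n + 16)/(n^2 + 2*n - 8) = (n - 8)/(n + 4)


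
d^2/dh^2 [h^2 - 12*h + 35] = 2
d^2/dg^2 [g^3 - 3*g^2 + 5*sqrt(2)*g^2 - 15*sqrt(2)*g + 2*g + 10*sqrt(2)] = 6*g - 6 + 10*sqrt(2)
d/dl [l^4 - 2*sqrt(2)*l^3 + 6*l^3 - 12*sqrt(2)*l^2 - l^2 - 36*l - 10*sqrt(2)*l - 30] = 4*l^3 - 6*sqrt(2)*l^2 + 18*l^2 - 24*sqrt(2)*l - 2*l - 36 - 10*sqrt(2)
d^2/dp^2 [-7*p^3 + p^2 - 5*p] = 2 - 42*p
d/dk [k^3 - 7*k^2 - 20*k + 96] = 3*k^2 - 14*k - 20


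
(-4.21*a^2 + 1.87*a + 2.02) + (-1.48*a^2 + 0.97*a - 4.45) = -5.69*a^2 + 2.84*a - 2.43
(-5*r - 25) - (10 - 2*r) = -3*r - 35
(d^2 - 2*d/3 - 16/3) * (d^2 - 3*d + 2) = d^4 - 11*d^3/3 - 4*d^2/3 + 44*d/3 - 32/3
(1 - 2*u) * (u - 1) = -2*u^2 + 3*u - 1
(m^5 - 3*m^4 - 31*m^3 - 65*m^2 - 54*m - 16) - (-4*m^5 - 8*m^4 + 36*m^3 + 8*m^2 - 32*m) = 5*m^5 + 5*m^4 - 67*m^3 - 73*m^2 - 22*m - 16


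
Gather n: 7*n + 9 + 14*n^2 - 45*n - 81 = 14*n^2 - 38*n - 72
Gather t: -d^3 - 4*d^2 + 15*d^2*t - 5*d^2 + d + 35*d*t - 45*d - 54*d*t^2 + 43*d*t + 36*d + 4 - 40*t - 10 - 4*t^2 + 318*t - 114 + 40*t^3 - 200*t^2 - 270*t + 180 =-d^3 - 9*d^2 - 8*d + 40*t^3 + t^2*(-54*d - 204) + t*(15*d^2 + 78*d + 8) + 60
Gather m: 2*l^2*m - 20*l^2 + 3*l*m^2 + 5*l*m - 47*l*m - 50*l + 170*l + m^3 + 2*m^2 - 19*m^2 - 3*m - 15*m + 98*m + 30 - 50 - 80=-20*l^2 + 120*l + m^3 + m^2*(3*l - 17) + m*(2*l^2 - 42*l + 80) - 100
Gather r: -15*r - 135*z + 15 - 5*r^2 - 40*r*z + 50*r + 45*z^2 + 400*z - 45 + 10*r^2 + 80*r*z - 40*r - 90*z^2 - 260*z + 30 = 5*r^2 + r*(40*z - 5) - 45*z^2 + 5*z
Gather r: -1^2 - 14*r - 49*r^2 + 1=-49*r^2 - 14*r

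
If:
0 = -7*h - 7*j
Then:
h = -j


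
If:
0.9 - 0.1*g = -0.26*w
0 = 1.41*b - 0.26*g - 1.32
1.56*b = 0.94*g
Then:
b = 1.35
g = 2.24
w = -2.60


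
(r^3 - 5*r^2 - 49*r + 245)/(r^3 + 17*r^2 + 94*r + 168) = (r^2 - 12*r + 35)/(r^2 + 10*r + 24)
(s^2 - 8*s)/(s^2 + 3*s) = (s - 8)/(s + 3)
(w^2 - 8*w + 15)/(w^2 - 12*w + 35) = (w - 3)/(w - 7)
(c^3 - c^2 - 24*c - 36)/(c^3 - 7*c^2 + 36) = (c + 3)/(c - 3)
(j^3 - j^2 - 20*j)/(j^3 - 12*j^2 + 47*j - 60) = j*(j + 4)/(j^2 - 7*j + 12)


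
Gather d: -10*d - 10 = -10*d - 10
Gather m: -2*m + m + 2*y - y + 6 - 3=-m + y + 3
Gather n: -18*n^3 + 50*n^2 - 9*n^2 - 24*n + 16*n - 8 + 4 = -18*n^3 + 41*n^2 - 8*n - 4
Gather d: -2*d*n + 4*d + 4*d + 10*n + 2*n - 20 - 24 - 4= d*(8 - 2*n) + 12*n - 48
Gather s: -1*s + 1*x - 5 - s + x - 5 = -2*s + 2*x - 10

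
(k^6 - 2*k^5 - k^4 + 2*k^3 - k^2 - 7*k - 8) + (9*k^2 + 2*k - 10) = k^6 - 2*k^5 - k^4 + 2*k^3 + 8*k^2 - 5*k - 18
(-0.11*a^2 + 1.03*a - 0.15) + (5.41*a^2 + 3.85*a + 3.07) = 5.3*a^2 + 4.88*a + 2.92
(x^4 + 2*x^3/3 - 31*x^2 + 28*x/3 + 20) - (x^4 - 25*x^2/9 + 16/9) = 2*x^3/3 - 254*x^2/9 + 28*x/3 + 164/9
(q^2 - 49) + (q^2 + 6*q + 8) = 2*q^2 + 6*q - 41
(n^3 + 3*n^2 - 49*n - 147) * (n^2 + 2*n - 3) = n^5 + 5*n^4 - 46*n^3 - 254*n^2 - 147*n + 441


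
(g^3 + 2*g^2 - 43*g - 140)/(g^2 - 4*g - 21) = (g^2 + 9*g + 20)/(g + 3)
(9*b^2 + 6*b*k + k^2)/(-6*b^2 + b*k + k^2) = (-3*b - k)/(2*b - k)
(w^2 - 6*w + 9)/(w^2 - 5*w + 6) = (w - 3)/(w - 2)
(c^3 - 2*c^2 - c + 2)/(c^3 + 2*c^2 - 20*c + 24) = (c^2 - 1)/(c^2 + 4*c - 12)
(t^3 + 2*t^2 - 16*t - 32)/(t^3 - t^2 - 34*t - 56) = (t - 4)/(t - 7)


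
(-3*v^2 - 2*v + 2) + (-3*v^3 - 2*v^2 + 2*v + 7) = -3*v^3 - 5*v^2 + 9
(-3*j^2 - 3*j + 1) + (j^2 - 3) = -2*j^2 - 3*j - 2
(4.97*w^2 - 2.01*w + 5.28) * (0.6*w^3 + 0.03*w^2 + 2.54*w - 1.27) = 2.982*w^5 - 1.0569*w^4 + 15.7315*w^3 - 11.2589*w^2 + 15.9639*w - 6.7056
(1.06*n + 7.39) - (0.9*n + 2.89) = 0.16*n + 4.5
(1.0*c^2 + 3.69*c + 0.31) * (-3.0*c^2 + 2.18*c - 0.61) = -3.0*c^4 - 8.89*c^3 + 6.5042*c^2 - 1.5751*c - 0.1891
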